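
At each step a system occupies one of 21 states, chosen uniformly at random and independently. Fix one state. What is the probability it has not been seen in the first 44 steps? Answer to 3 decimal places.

0.117

On each step the fixed state fails to appear with probability 20/21.
P(still missing after 44) = (20/21)^44 = 0.1169.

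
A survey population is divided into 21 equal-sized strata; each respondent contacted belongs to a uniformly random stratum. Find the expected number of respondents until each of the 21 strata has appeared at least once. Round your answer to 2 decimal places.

76.55

After k distinct strata have appeared, the next respondent gives a new one with probability (21-k)/21, so the expected wait for the (k+1)-th is 21/(21-k).
E[T] = 21/21 + 21/20 + 21/19 + ... + 21/2 + 21/1 = 21·H_{21}.
H_{21} = 3.645, so E[T] = 76.553.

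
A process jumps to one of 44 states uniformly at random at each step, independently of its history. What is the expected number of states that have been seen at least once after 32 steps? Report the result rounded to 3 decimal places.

22.916

For each state, P(seen in 32 steps) = 1 - (43/44)^32 = 0.5208.
By linearity of expectation, E[distinct seen] = 44·(1 - (43/44)^32) = 22.9158.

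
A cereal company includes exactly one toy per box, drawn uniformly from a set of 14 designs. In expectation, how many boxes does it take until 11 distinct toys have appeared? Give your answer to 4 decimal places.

19.8552

With k distinct toys already seen, the next new one arrives after an expected 14/(14-k) boxes.
Sum over k = 0,...,10: E = 14/14 + 14/13 + 14/12 + ... + 14/5 + 14/4 = 19.85521.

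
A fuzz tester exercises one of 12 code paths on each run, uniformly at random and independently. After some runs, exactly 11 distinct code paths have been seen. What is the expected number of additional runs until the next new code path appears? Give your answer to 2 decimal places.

Each run yields a new code path with probability (12-11)/12 = 1/12, so the wait is geometric with mean 12/1.
E = 12/1 = 12.000.

12.00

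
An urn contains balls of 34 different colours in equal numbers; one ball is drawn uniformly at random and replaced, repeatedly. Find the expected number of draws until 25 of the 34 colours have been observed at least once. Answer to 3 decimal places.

43.834

With k distinct colours already seen, the next new one arrives after an expected 34/(34-k) draws.
Sum over k = 0,...,24: E = 34/34 + 34/33 + 34/32 + ... + 34/11 + 34/10 = 43.8342.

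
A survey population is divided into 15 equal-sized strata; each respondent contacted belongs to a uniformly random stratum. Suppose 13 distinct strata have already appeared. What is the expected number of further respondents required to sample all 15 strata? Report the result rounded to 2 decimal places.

From k distinct to k+1 distinct takes on average 15/(15-k) respondents.
Sum over k = 13,...,14: E = 15/2 + 15/1 = 22.500.

22.50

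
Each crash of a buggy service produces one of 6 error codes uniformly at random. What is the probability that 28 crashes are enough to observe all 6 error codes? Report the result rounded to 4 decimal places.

Let A_i be the event that error code i is missing after 28 crashes. By inclusion–exclusion on the A_i,
P(all seen) = Σ_{j=0}^{6} (-1)^j C(6,j)((6-j)/6)^28
= 1.00000 - 0.03640 + 0.00018 - 0.00000 + 0.00000 - 0.00000 + 0.00000
= 0.96378.

0.9638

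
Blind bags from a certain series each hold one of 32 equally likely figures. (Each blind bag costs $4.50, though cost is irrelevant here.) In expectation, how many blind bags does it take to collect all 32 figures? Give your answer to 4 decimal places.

129.8718

The wait to go from k to k+1 distinct figures is geometric with mean 32/(32-k).
E[T] = 32/32 + 32/31 + 32/30 + ... + 32/2 + 32/1 = 32·H_{32}.
H_{32} = 4.05850, so E[T] = 129.87185.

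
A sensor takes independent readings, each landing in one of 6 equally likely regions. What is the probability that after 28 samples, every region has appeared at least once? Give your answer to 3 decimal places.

0.964

Let A_i be the event that region i is missing after 28 samples. By inclusion–exclusion on the A_i,
P(all seen) = Σ_{j=0}^{6} (-1)^j C(6,j)((6-j)/6)^28
= 1.0000 - 0.0364 + 0.0002 - 0.0000 + 0.0000 - 0.0000 + 0.0000
= 0.9638.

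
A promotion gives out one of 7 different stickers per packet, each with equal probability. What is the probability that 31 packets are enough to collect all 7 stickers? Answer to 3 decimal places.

0.942

Let A_i be the event that sticker i is missing after 31 packets. By inclusion–exclusion on the A_i,
P(all seen) = Σ_{j=0}^{7} (-1)^j C(7,j)((7-j)/7)^31
= 1.0000 - 0.0589 + 0.0006 - 0.0000 + 0.0000 - 0.0000 + 0.0000 - 0.0000
= 0.9418.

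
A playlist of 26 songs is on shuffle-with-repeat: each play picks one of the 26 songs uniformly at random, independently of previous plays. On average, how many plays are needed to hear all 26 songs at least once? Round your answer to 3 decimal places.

100.215

The wait to go from k to k+1 distinct songs is geometric with mean 26/(26-k).
E[T] = 26/26 + 26/25 + 26/24 + ... + 26/2 + 26/1 = 26·H_{26}.
H_{26} = 3.8544, so E[T] = 100.2149.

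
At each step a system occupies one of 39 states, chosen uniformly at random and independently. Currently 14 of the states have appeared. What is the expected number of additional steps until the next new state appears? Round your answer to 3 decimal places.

The number of steps until the next new state is geometric with success probability 25/39, so its mean is 39/25.
E = 39/25 = 1.5600.

1.560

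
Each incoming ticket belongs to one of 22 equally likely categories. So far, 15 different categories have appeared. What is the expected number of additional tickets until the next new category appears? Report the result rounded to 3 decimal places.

3.143

The number of tickets until the next new category is geometric with success probability 7/22, so its mean is 22/7.
E = 22/7 = 3.1429.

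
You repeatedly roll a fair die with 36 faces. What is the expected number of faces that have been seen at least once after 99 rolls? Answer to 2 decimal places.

33.79

For each face, P(seen in 99 rolls) = 1 - (35/36)^99 = 0.939.
By linearity of expectation, E[distinct seen] = 36·(1 - (35/36)^99) = 33.786.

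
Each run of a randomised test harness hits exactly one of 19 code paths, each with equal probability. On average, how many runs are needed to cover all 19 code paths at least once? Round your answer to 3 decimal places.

67.407

The wait to go from k to k+1 distinct code paths is geometric with mean 19/(19-k).
E[T] = 19/19 + 19/18 + 19/17 + ... + 19/2 + 19/1 = 19·H_{19}.
H_{19} = 3.5477, so E[T] = 67.4071.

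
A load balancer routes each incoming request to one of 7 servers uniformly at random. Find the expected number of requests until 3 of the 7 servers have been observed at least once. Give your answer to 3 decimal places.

3.567

With k distinct servers already seen, the next new one arrives after an expected 7/(7-k) requests.
Sum over k = 0,...,2: E = 7/7 + 7/6 + 7/5 = 3.5667.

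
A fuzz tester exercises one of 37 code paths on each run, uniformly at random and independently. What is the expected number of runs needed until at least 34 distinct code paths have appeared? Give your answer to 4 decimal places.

Going from k to k+1 distinct takes a geometric number of runs with mean 37/(37-k).
Sum over k = 0,...,33: E = 37/37 + 37/36 + 37/35 + ... + 37/5 + 37/4 = 87.62536.

87.6254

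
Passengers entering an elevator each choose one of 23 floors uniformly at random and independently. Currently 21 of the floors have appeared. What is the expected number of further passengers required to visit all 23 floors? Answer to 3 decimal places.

34.500

From k distinct to k+1 distinct takes on average 23/(23-k) passengers.
Sum over k = 21,...,22: E = 23/2 + 23/1 = 34.5000.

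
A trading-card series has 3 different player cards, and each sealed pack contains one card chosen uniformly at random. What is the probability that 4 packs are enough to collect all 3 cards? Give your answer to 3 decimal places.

0.444

Let A_i be the event that card i is missing after 4 packs. By inclusion–exclusion on the A_i,
P(all seen) = Σ_{j=0}^{3} (-1)^j C(3,j)((3-j)/3)^4
= 1.0000 - 0.5926 + 0.0370 - 0.0000
= 0.4444.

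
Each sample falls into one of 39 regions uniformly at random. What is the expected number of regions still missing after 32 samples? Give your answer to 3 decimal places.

16.985

For each region, P(unseen after 32) = (38/39)^32 = 0.4355.
By linearity of expectation, E[unseen] = 39·(38/39)^32 = 16.9853.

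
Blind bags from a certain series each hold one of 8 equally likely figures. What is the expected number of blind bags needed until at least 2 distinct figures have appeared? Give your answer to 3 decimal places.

With k distinct figures already seen, the next new one arrives after an expected 8/(8-k) blind bags.
Sum over k = 0,...,1: E = 8/8 + 8/7 = 2.1429.

2.143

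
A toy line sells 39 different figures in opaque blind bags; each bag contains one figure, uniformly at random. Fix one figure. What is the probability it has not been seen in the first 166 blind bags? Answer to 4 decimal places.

Each blind bag misses the fixed figure with probability (39-1)/39 = 38/39, independently.
P(still missing after 166) = (38/39)^166 = 0.01341.

0.0134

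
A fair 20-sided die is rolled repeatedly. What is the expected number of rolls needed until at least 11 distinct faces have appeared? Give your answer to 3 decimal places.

With k distinct faces already seen, the next new one arrives after an expected 20/(20-k) rolls.
Sum over k = 0,...,10: E = 20/20 + 20/19 + 20/18 + ... + 20/11 + 20/10 = 15.3754.

15.375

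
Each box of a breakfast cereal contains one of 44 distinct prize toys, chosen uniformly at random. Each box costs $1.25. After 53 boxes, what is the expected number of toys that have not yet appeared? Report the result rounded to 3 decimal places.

13.010

For each toy, P(unseen after 53) = (43/44)^53 = 0.2957.
By linearity of expectation, E[unseen] = 44·(43/44)^53 = 13.0103.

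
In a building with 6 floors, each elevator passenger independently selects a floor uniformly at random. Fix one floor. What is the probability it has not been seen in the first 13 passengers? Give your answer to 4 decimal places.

0.0935

Each passenger misses the fixed floor with probability (6-1)/6 = 5/6, independently.
P(still missing after 13) = (5/6)^13 = 0.09346.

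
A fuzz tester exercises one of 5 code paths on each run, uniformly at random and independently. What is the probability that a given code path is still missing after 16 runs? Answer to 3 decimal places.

Each run misses the fixed code path with probability (5-1)/5 = 4/5, independently.
P(still missing after 16) = (4/5)^16 = 0.0281.

0.028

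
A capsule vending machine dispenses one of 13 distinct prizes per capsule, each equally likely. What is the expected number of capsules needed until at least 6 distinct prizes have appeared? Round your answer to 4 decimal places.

7.6346

With k distinct prizes already seen, the next new one arrives after an expected 13/(13-k) capsules.
Sum over k = 0,...,5: E = 13/13 + 13/12 + 13/11 + 13/10 + 13/9 + 13/8 = 7.63460.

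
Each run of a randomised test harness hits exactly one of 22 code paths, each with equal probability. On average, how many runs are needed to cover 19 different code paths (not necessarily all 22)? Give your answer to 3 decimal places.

With k distinct code paths already seen, the next new one arrives after an expected 22/(22-k) runs.
Sum over k = 0,...,18: E = 22/22 + 22/21 + 22/20 + ... + 22/5 + 22/4 = 40.8646.

40.865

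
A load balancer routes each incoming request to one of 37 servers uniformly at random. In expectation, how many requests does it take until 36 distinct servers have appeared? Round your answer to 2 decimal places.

118.46

With k distinct servers already seen, the next new one arrives after an expected 37/(37-k) requests.
Sum over k = 0,...,35: E = 37/37 + 37/36 + 37/35 + ... + 37/3 + 37/2 = 118.459.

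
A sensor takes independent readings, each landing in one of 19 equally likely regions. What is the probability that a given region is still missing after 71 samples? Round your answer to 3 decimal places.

0.022

Each sample misses the fixed region with probability (19-1)/19 = 18/19, independently.
P(still missing after 71) = (18/19)^71 = 0.0215.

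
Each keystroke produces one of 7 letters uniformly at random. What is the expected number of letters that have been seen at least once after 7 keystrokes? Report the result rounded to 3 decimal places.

4.621

For each letter, P(seen in 7 keystrokes) = 1 - (6/7)^7 = 0.6601.
By linearity of expectation, E[distinct seen] = 7·(1 - (6/7)^7) = 4.6206.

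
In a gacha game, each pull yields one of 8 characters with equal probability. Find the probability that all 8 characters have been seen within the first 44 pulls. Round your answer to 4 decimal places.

0.9776

Let A_i be the event that character i is missing after 44 pulls. By inclusion–exclusion on the A_i,
P(all seen) = Σ_{j=0}^{8} (-1)^j C(8,j)((8-j)/8)^44
= 1.00000 - 0.02246 + 0.00009 - 0.00000 + 0.00000 - 0.00000 + 0.00000 - 0.00000 + 0.00000
= 0.97763.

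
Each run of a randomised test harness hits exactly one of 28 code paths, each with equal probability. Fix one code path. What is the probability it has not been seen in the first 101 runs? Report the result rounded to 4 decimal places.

Each run misses the fixed code path with probability (28-1)/28 = 27/28, independently.
P(still missing after 101) = (27/28)^101 = 0.02540.

0.0254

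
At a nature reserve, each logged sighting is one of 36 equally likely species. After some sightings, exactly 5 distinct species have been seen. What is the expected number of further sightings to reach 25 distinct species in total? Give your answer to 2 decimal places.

36.27

From k distinct to k+1 distinct takes on average 36/(36-k) sightings.
Sum over k = 5,...,24: E = 36/31 + 36/30 + 36/29 + ... + 36/13 + 36/12 = 36.265.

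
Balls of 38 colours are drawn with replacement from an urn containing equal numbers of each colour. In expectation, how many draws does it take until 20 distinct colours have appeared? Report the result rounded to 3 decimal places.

Going from k to k+1 distinct takes a geometric number of draws with mean 38/(38-k).
Sum over k = 0,...,19: E = 38/38 + 38/37 + 38/36 + ... + 38/20 + 38/19 = 27.8462.

27.846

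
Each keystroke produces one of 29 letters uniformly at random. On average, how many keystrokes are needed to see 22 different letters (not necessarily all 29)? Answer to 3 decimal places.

39.695

Going from k to k+1 distinct takes a geometric number of keystrokes with mean 29/(29-k).
Sum over k = 0,...,21: E = 29/29 + 29/28 + 29/27 + ... + 29/9 + 29/8 = 39.6951.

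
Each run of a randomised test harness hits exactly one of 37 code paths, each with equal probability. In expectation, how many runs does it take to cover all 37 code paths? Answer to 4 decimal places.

After k distinct code paths have appeared, the next run gives a new one with probability (37-k)/37, so the expected wait for the (k+1)-th is 37/(37-k).
E[T] = 37/37 + 37/36 + 37/35 + ... + 37/2 + 37/1 = 37·H_{37}.
H_{37} = 4.20159, so E[T] = 155.45869.

155.4587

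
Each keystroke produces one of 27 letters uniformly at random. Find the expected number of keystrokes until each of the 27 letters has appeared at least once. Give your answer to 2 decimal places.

105.07

Split into phases: going from k distinct to k+1 distinct takes on average 27/(27-k) keystrokes.
E[T] = 27/27 + 27/26 + 27/25 + ... + 27/2 + 27/1 = 27·H_{27}.
H_{27} = 3.891, so E[T] = 105.069.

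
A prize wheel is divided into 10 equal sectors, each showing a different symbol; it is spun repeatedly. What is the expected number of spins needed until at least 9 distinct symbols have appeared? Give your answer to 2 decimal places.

Going from k to k+1 distinct takes a geometric number of spins with mean 10/(10-k).
Sum over k = 0,...,8: E = 10/10 + 10/9 + 10/8 + ... + 10/3 + 10/2 = 19.290.

19.29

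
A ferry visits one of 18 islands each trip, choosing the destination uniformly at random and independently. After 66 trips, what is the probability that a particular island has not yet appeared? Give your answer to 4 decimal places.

Each trip misses the fixed island with probability (18-1)/18 = 17/18, independently.
P(still missing after 66) = (17/18)^66 = 0.02300.

0.0230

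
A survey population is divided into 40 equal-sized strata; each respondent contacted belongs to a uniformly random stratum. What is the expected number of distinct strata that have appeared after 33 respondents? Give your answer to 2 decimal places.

For each stratum, P(seen in 33 respondents) = 1 - (39/40)^33 = 0.566.
By linearity of expectation, E[distinct seen] = 40·(1 - (39/40)^33) = 22.653.

22.65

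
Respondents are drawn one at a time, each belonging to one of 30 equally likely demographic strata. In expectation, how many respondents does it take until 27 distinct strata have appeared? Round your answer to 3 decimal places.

64.850

Going from k to k+1 distinct takes a geometric number of respondents with mean 30/(30-k).
Sum over k = 0,...,26: E = 30/30 + 30/29 + 30/28 + ... + 30/5 + 30/4 = 64.8496.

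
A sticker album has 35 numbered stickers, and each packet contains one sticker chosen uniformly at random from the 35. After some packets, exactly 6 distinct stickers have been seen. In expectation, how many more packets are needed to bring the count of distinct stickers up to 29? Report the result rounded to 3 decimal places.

52.908

With k distinct stickers already seen, the next new one takes an expected 35/(35-k) packets.
Sum over k = 6,...,28: E = 35/29 + 35/28 + 35/27 + ... + 35/8 + 35/7 = 52.9079.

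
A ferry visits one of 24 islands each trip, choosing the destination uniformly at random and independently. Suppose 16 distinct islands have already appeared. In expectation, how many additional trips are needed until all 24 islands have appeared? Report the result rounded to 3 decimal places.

65.229

From k distinct to k+1 distinct takes on average 24/(24-k) trips.
Sum over k = 16,...,23: E = 24/8 + 24/7 + 24/6 + ... + 24/2 + 24/1 = 65.2286.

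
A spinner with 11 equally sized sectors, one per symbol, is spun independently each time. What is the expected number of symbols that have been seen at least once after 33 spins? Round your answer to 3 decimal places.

10.526

For each symbol, P(seen in 33 spins) = 1 - (10/11)^33 = 0.9569.
By linearity of expectation, E[distinct seen] = 11·(1 - (10/11)^33) = 10.5264.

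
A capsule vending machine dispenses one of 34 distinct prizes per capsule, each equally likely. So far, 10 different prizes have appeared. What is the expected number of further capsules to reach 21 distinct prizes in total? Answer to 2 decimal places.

20.26

The wait to go from k to k+1 distinct prizes is geometric with mean 34/(34-k).
Sum over k = 10,...,20: E = 34/24 + 34/23 + 34/22 + ... + 34/15 + 34/14 = 20.258.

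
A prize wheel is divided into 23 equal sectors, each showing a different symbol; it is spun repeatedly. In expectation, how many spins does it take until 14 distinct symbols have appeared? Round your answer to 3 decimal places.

20.822

With k distinct symbols already seen, the next new one arrives after an expected 23/(23-k) spins.
Sum over k = 0,...,13: E = 23/23 + 23/22 + 23/21 + ... + 23/11 + 23/10 = 20.8224.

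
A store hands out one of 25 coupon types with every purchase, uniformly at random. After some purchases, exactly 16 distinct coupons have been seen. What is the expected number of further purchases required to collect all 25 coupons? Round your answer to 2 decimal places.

70.72

From k distinct to k+1 distinct takes on average 25/(25-k) purchases.
Sum over k = 16,...,24: E = 25/9 + 25/8 + 25/7 + ... + 25/2 + 25/1 = 70.724.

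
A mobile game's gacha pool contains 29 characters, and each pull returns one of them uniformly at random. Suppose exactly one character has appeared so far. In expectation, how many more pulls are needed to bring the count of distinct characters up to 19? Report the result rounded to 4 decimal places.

28.9479

With k distinct characters already seen, the next new one takes an expected 29/(29-k) pulls.
Sum over k = 1,...,18: E = 29/28 + 29/27 + 29/26 + ... + 29/12 + 29/11 = 28.94788.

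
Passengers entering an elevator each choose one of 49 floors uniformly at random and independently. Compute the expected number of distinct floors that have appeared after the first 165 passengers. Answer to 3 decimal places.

47.368

For each floor, P(seen in 165 passengers) = 1 - (48/49)^165 = 0.9667.
By linearity of expectation, E[distinct seen] = 49·(1 - (48/49)^165) = 47.3683.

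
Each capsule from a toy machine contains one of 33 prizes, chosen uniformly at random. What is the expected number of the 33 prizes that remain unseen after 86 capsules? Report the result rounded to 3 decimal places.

2.340

For each prize, P(unseen after 86) = (32/33)^86 = 0.0709.
By linearity of expectation, E[unseen] = 33·(32/33)^86 = 2.3400.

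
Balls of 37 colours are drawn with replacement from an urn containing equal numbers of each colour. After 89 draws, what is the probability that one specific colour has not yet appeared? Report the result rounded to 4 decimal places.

0.0873

Each draw misses the fixed colour with probability (37-1)/37 = 36/37, independently.
P(still missing after 89) = (36/37)^89 = 0.08729.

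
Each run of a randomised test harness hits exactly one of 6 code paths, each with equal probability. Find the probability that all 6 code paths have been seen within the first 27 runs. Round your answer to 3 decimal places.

0.957

By inclusion–exclusion over which code paths are missing,
P(all seen) = Σ_{j=0}^{6} (-1)^j C(6,j)((6-j)/6)^27
= 1.0000 - 0.0437 + 0.0003 - 0.0000 + 0.0000 - 0.0000 + 0.0000
= 0.9566.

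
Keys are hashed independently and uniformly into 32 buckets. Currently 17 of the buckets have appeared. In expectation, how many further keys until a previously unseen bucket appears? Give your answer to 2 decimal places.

The number of keys until the next new bucket is geometric with success probability 15/32, so its mean is 32/15.
E = 32/15 = 2.133.

2.13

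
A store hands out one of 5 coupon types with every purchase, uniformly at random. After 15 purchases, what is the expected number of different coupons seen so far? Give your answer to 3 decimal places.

4.824

For each coupon, P(seen in 15 purchases) = 1 - (4/5)^15 = 0.9648.
By linearity of expectation, E[distinct seen] = 5·(1 - (4/5)^15) = 4.8241.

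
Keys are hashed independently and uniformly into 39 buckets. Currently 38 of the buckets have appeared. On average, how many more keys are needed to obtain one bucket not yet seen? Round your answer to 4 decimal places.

The number of keys until the next new bucket is geometric with success probability 1/39, so its mean is 39/1.
E = 39/1 = 39.00000.

39.0000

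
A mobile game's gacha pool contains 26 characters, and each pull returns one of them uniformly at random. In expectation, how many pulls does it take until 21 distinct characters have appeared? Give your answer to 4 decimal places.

Going from k to k+1 distinct takes a geometric number of pulls with mean 26/(26-k).
Sum over k = 0,...,20: E = 26/26 + 26/25 + 26/24 + ... + 26/7 + 26/6 = 40.84825.

40.8482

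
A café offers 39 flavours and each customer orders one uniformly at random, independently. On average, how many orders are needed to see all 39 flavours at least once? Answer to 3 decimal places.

After k distinct flavours have appeared, the next order gives a new one with probability (39-k)/39, so the expected wait for the (k+1)-th is 39/(39-k).
E[T] = 39/39 + 39/38 + 39/37 + ... + 39/2 + 39/1 = 39·H_{39}.
H_{39} = 4.2535, so E[T] = 165.8882.

165.888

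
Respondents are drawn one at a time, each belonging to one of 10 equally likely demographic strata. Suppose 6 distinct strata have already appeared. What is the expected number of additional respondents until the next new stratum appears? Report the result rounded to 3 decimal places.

2.500

Each respondent yields a new stratum with probability (10-6)/10 = 4/10, so the wait is geometric with mean 10/4.
E = 10/4 = 2.5000.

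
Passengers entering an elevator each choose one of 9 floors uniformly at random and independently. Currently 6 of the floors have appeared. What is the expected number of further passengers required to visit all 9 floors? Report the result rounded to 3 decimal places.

With k distinct floors already seen, the next new one takes an expected 9/(9-k) passengers.
Sum over k = 6,...,8: E = 9/3 + 9/2 + 9/1 = 16.5000.

16.500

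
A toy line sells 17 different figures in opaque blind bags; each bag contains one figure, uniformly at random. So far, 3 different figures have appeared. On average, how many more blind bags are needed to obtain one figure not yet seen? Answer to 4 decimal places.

Each blind bag yields a new figure with probability (17-3)/17 = 14/17, so the wait is geometric with mean 17/14.
E = 17/14 = 1.21429.

1.2143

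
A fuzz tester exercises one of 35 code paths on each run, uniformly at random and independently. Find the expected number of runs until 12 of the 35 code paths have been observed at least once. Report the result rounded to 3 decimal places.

With k distinct code paths already seen, the next new one arrives after an expected 35/(35-k) runs.
Sum over k = 0,...,11: E = 35/35 + 35/34 + 35/33 + ... + 35/25 + 35/24 = 14.4371.

14.437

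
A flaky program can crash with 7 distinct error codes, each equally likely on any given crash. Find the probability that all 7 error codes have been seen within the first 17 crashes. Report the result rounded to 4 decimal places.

0.5570

By inclusion–exclusion over which error codes are missing,
P(all seen) = Σ_{j=0}^{7} (-1)^j C(7,j)((7-j)/7)^17
= 1.00000 - 0.50933 + 0.06887 - 0.00258 + 0.00002 - 0.00000 + 0.00000 - 0.00000
= 0.55697.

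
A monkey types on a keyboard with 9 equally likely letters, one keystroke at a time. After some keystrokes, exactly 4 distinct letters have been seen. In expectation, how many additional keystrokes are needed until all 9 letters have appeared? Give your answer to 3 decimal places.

20.550

With k distinct letters already seen, the next new one takes an expected 9/(9-k) keystrokes.
Sum over k = 4,...,8: E = 9/5 + 9/4 + 9/3 + 9/2 + 9/1 = 20.5500.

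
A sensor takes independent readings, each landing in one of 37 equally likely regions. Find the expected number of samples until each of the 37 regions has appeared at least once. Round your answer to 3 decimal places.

155.459

The wait to go from k to k+1 distinct regions is geometric with mean 37/(37-k).
E[T] = 37/37 + 37/36 + 37/35 + ... + 37/2 + 37/1 = 37·H_{37}.
H_{37} = 4.2016, so E[T] = 155.4587.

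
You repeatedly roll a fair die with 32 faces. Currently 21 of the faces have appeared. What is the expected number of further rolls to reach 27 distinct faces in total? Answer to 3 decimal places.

23.569

The wait to go from k to k+1 distinct faces is geometric with mean 32/(32-k).
Sum over k = 21,...,26: E = 32/11 + 32/10 + 32/9 + 32/8 + 32/7 + 32/6 = 23.5694.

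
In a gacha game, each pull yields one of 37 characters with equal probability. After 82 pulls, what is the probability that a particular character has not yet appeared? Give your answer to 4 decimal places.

On each pull the fixed character fails to appear with probability 36/37.
P(still missing after 82) = (36/37)^82 = 0.10575.

0.1057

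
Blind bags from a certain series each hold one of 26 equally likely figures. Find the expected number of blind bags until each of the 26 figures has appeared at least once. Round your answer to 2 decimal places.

100.21

The wait to go from k to k+1 distinct figures is geometric with mean 26/(26-k).
E[T] = 26/26 + 26/25 + 26/24 + ... + 26/2 + 26/1 = 26·H_{26}.
H_{26} = 3.854, so E[T] = 100.215.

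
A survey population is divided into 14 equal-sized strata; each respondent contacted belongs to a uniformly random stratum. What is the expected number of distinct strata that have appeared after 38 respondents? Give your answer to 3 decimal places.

For each stratum, P(seen in 38 respondents) = 1 - (13/14)^38 = 0.9402.
By linearity of expectation, E[distinct seen] = 14·(1 - (13/14)^38) = 13.1623.

13.162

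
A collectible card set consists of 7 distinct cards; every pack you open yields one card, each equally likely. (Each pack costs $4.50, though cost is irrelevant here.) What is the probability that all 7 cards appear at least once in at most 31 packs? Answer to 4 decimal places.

0.9418

By inclusion–exclusion over which cards are missing,
P(all seen) = Σ_{j=0}^{7} (-1)^j C(7,j)((7-j)/7)^31
= 1.00000 - 0.05885 + 0.00062 - 0.00000 + 0.00000 - 0.00000 + 0.00000 - 0.00000
= 0.94177.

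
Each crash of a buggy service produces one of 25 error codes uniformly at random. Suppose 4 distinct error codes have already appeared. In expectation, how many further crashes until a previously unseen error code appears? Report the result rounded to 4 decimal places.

The number of crashes until the next new error code is geometric with success probability 21/25, so its mean is 25/21.
E = 25/21 = 1.19048.

1.1905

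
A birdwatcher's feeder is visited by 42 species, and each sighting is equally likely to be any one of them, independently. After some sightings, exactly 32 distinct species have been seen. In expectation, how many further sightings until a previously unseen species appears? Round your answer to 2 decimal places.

Each sighting yields a new species with probability (42-32)/42 = 10/42, so the wait is geometric with mean 42/10.
E = 42/10 = 4.200.

4.20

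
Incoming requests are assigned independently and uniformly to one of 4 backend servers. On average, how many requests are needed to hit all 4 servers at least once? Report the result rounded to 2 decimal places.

Split into phases: going from k distinct to k+1 distinct takes on average 4/(4-k) requests.
E[T] = 4/4 + 4/3 + 4/2 + 4/1 = 4·H_{4}.
H_{4} = 2.083, so E[T] = 8.333.

8.33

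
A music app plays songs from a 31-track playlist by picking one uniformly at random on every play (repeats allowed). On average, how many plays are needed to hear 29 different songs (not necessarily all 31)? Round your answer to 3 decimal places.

78.345

With k distinct songs already seen, the next new one arrives after an expected 31/(31-k) plays.
Sum over k = 0,...,28: E = 31/31 + 31/30 + 31/29 + ... + 31/4 + 31/3 = 78.3446.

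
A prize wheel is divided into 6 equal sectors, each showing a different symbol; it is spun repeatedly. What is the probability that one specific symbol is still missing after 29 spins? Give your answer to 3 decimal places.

Each spin misses the fixed symbol with probability (6-1)/6 = 5/6, independently.
P(still missing after 29) = (5/6)^29 = 0.0051.

0.005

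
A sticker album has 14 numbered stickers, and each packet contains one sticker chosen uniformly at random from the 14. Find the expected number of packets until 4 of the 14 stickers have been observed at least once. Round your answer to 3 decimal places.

With k distinct stickers already seen, the next new one arrives after an expected 14/(14-k) packets.
Sum over k = 0,...,3: E = 14/14 + 14/13 + 14/12 + 14/11 = 4.5163.

4.516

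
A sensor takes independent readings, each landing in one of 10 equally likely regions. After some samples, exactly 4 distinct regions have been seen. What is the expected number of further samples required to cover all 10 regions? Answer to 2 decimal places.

With k distinct regions already seen, the next new one takes an expected 10/(10-k) samples.
Sum over k = 4,...,9: E = 10/6 + 10/5 + 10/4 + 10/3 + 10/2 + 10/1 = 24.500.

24.50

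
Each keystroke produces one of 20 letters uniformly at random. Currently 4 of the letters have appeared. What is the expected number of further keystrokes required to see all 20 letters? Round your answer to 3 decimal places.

From k distinct to k+1 distinct takes on average 20/(20-k) keystrokes.
Sum over k = 4,...,19: E = 20/16 + 20/15 + 20/14 + ... + 20/2 + 20/1 = 67.6146.

67.615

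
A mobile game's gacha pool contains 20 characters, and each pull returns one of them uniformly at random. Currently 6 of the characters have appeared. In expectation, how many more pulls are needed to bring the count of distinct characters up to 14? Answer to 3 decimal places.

16.031

With k distinct characters already seen, the next new one takes an expected 20/(20-k) pulls.
Sum over k = 6,...,13: E = 20/14 + 20/13 + 20/12 + ... + 20/8 + 20/7 = 16.0312.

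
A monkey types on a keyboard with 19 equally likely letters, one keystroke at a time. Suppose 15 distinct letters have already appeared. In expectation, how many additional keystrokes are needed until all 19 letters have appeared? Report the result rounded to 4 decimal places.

39.5833

The wait to go from k to k+1 distinct letters is geometric with mean 19/(19-k).
Sum over k = 15,...,18: E = 19/4 + 19/3 + 19/2 + 19/1 = 39.58333.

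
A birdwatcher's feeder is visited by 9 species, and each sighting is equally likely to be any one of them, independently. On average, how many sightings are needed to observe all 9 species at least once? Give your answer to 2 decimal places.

25.46

Split into phases: going from k distinct to k+1 distinct takes on average 9/(9-k) sightings.
E[T] = 9/9 + 9/8 + 9/7 + ... + 9/2 + 9/1 = 9·H_{9}.
H_{9} = 2.829, so E[T] = 25.461.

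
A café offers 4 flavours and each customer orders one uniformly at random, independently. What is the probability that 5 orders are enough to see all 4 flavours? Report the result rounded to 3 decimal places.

Let A_i be the event that flavour i is missing after 5 orders. By inclusion–exclusion on the A_i,
P(all seen) = Σ_{j=0}^{4} (-1)^j C(4,j)((4-j)/4)^5
= 1.0000 - 0.9492 + 0.1875 - 0.0039 + 0.0000
= 0.2344.

0.234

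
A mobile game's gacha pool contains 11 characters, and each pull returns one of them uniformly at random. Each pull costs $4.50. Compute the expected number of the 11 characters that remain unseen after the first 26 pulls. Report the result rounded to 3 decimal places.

For each character, P(unseen after 26) = (10/11)^26 = 0.0839.
By linearity of expectation, E[unseen] = 11·(10/11)^26 = 0.9230.

0.923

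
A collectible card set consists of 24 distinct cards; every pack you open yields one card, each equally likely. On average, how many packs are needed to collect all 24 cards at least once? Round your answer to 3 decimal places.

The wait to go from k to k+1 distinct cards is geometric with mean 24/(24-k).
E[T] = 24/24 + 24/23 + 24/22 + ... + 24/2 + 24/1 = 24·H_{24}.
H_{24} = 3.7760, so E[T] = 90.6230.

90.623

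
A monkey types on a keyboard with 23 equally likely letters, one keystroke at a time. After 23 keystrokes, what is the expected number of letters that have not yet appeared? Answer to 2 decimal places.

8.27

For each letter, P(unseen after 23) = (22/23)^23 = 0.360.
By linearity of expectation, E[unseen] = 23·(22/23)^23 = 8.274.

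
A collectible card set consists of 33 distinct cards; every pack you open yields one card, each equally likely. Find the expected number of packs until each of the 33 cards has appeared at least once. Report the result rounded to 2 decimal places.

Split into phases: going from k distinct to k+1 distinct takes on average 33/(33-k) packs.
E[T] = 33/33 + 33/32 + 33/31 + ... + 33/2 + 33/1 = 33·H_{33}.
H_{33} = 4.089, so E[T] = 134.930.

134.93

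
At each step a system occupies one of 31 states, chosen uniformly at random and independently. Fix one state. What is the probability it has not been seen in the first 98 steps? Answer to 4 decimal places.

Each step misses the fixed state with probability (31-1)/31 = 30/31, independently.
P(still missing after 98) = (30/31)^98 = 0.04022.

0.0402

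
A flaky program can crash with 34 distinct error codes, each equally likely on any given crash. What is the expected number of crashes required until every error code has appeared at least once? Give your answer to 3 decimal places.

Split into phases: going from k distinct to k+1 distinct takes on average 34/(34-k) crashes.
E[T] = 34/34 + 34/33 + 34/32 + ... + 34/2 + 34/1 = 34·H_{34}.
H_{34} = 4.1182, so E[T] = 140.0191.

140.019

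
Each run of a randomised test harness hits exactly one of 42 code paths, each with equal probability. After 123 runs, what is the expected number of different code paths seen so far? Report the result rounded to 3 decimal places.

For each code path, P(seen in 123 runs) = 1 - (41/42)^123 = 0.9484.
By linearity of expectation, E[distinct seen] = 42·(1 - (41/42)^123) = 39.8323.

39.832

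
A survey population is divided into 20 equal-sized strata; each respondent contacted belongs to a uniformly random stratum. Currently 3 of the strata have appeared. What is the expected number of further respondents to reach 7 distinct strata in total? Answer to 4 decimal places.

From k distinct to k+1 distinct takes on average 20/(20-k) respondents.
Sum over k = 3,...,6: E = 20/17 + 20/16 + 20/15 + 20/14 = 5.18838.

5.1884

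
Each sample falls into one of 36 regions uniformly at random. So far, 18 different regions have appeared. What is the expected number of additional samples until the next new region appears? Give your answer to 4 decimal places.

Each sample yields a new region with probability (36-18)/36 = 18/36, so the wait is geometric with mean 36/18.
E = 36/18 = 2.00000.

2.0000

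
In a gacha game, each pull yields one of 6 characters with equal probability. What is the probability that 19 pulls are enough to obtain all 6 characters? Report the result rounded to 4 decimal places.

0.8189

Let A_i be the event that character i is missing after 19 pulls. By inclusion–exclusion on the A_i,
P(all seen) = Σ_{j=0}^{6} (-1)^j C(6,j)((6-j)/6)^19
= 1.00000 - 0.18781 + 0.00677 - 0.00004 + 0.00000 - 0.00000 + 0.00000
= 0.81892.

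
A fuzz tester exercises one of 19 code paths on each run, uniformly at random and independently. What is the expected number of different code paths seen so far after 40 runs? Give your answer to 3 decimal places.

For each code path, P(seen in 40 runs) = 1 - (18/19)^40 = 0.8850.
By linearity of expectation, E[distinct seen] = 19·(1 - (18/19)^40) = 16.8147.

16.815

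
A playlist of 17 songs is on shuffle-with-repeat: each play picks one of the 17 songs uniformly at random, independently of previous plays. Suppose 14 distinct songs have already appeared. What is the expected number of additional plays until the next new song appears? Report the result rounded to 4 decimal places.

5.6667

The number of plays until the next new song is geometric with success probability 3/17, so its mean is 17/3.
E = 17/3 = 5.66667.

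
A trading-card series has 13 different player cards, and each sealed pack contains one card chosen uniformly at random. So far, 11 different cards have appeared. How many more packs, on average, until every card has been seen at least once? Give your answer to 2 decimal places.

The wait to go from k to k+1 distinct cards is geometric with mean 13/(13-k).
Sum over k = 11,...,12: E = 13/2 + 13/1 = 19.500.

19.50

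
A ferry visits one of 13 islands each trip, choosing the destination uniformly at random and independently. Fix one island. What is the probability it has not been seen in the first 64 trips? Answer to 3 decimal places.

0.006

Each trip misses the fixed island with probability (13-1)/13 = 12/13, independently.
P(still missing after 64) = (12/13)^64 = 0.0060.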